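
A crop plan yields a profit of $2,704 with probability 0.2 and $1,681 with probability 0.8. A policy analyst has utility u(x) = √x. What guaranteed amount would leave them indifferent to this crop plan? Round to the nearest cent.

$1,866.24

E[u] = 0.2·√2704 + 0.8·√1681 = 0.2·52 + 0.8·41 = 43.2
CE = (43.2)² = 1866.24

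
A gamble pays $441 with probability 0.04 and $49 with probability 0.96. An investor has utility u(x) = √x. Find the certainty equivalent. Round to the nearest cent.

E[u] = 0.04·√441 + 0.96·√49 = 0.04·21 + 0.96·7 = 7.56
CE = (7.56)² = 57.1536

$57.15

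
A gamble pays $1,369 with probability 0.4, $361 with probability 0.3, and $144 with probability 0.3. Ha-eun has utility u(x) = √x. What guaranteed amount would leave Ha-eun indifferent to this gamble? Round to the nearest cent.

E[u] = 0.4·√1369 + 0.3·√361 + 0.3·√144 = 0.4·37 + 0.3·19 + 0.3·12 = 24.1
CE = (24.1)² = 580.81

$580.81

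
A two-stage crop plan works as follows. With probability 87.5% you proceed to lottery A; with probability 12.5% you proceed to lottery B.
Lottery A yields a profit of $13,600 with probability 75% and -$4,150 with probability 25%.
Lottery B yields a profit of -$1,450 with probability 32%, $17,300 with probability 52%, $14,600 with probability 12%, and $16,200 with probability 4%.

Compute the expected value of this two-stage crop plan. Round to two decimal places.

$9,383.69

EV(A) = 0.75 × 13600 + 0.25 × (-4150) = 10200 − 1037.5 = 9162.5
EV(B) = 0.32 × (-1450) + 0.52 × 17300 + 0.12 × 14600 + 0.04 × 16200 = -464 + 8996 + 1752 + 648 = 10932
Overall = 0.875 × 9162.5 + 0.125 × 10932 = 8017.1875 + 1366.5 = 9383.6875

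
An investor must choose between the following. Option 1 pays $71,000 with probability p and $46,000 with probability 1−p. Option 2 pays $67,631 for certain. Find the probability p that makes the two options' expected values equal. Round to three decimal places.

p·71000 + (1−p)·46000 = 67631
25000p + 46000 = 67631
p = (67631 − 46000) / 25000

p = 0.865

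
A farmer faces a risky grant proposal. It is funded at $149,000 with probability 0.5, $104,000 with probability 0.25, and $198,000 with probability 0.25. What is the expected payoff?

EV = 0.5 × 149000 + 0.25 × 104000 + 0.25 × 198000 = 74500 + 26000 + 49500 = 150000

$150,000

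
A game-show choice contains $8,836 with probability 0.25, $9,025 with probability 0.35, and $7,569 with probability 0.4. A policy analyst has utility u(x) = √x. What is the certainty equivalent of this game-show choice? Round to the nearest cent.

$8,381.40

E[u] = 0.25·√8836 + 0.35·√9025 + 0.4·√7569 = 0.25·94 + 0.35·95 + 0.4·87 = 91.55
CE = (91.55)² = 8381.4025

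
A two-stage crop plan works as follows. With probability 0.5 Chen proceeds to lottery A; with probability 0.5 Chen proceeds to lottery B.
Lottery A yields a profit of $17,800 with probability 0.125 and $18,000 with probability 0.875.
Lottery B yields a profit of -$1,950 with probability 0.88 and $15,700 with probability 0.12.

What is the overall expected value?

$9,071.50

EV(A) = 0.125 × 17800 + 0.875 × 18000 = 2225 + 15750 = 17975
EV(B) = 0.88 × (-1950) + 0.12 × 15700 = -1716 + 1884 = 168
Overall = 0.5 × 17975 + 0.5 × 168 = 8987.5 + 84 = 9071.5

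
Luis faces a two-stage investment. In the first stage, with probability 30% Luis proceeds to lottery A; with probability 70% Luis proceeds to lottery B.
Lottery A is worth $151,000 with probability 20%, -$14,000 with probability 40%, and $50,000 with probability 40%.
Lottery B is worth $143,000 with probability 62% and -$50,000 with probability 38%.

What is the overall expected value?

$62,142

EV(A) = 0.2 × 151000 + 0.4 × (-14000) + 0.4 × 50000 = 30200 − 5600 + 20000 = 44600
EV(B) = 0.62 × 143000 + 0.38 × (-50000) = 88660 − 19000 = 69660
Overall = 0.3 × 44600 + 0.7 × 69660 = 13380 + 48762 = 62142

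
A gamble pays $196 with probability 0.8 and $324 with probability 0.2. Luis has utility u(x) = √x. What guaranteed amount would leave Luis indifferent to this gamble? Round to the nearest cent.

$219.04

E[u] = 0.8·√196 + 0.2·√324 = 0.8·14 + 0.2·18 = 14.8
CE = (14.8)² = 219.04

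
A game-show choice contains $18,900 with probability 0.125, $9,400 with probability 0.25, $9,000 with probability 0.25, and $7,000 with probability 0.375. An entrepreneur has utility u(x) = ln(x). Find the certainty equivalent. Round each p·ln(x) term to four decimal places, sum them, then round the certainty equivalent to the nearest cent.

E[u] = 0.125·ln(18900) + 0.25·ln(9400) + 0.25·ln(9000) + 0.375·ln(7000) = 1.2309 + 2.2871 + 2.2762 + 3.3201 = 9.1143
CE = e^9.1143 ≈ 9084.27

$9,084.27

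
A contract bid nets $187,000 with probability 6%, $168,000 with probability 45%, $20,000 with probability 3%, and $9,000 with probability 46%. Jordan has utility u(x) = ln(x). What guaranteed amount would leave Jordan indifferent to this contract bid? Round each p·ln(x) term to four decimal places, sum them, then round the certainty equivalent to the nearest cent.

E[u] = 0.06·ln(187000) + 0.45·ln(168000) + 0.03·ln(20000) + 0.46·ln(9000) = 0.7283 + 5.4143 + 0.2971 + 4.1883 = 10.6280
CE = e^10.6280 ≈ 41274.49

$41,274.49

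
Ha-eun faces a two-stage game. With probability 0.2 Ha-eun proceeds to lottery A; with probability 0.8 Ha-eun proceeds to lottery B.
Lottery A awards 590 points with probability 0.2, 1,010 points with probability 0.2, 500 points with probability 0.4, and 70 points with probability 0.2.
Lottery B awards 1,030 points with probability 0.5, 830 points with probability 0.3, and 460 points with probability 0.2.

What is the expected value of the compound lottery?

EV(A) = 0.2 × 590 + 0.2 × 1010 + 0.4 × 500 + 0.2 × 70 = 118 + 202 + 200 + 14 = 534
EV(B) = 0.5 × 1030 + 0.3 × 830 + 0.2 × 460 = 515 + 249 + 92 = 856
Overall = 0.2 × 534 + 0.8 × 856 = 106.8 + 684.8 = 791.6

791.6 points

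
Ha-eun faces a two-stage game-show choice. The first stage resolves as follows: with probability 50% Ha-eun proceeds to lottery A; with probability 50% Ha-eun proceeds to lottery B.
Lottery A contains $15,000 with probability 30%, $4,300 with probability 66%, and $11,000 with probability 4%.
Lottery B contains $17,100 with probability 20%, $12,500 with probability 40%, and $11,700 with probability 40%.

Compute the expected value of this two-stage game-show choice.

$10,439

EV(A) = 0.3 × 15000 + 0.66 × 4300 + 0.04 × 11000 = 4500 + 2838 + 440 = 7778
EV(B) = 0.2 × 17100 + 0.4 × 12500 + 0.4 × 11700 = 3420 + 5000 + 4680 = 13100
Overall = 0.5 × 7778 + 0.5 × 13100 = 3889 + 6550 = 10439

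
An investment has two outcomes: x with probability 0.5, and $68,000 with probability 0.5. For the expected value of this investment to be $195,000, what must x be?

x = $322,000

0.5·x + 0.5·68000 = 195000
0.5·x = 195000 − 34000 = 161000
x = 161000 / 0.5 = 322000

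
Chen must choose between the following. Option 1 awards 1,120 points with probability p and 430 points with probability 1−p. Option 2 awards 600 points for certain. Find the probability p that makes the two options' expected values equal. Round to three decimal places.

p = 0.246

p·1120 + (1−p)·430 = 600
690p + 430 = 600
p = (600 − 430) / 690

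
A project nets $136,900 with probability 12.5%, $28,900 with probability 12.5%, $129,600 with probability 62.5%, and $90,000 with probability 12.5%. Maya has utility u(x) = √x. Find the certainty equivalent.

$108,900

E[u] = 0.125·√136900 + 0.125·√28900 + 0.625·√129600 + 0.125·√90000 = 0.125·370 + 0.125·170 + 0.625·360 + 0.125·300 = 330
CE = (330)² = 108900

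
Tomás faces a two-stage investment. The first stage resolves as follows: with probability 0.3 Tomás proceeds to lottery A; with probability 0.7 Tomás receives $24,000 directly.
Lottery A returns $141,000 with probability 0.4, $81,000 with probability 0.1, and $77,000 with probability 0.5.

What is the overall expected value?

EV(A) = 0.4 × 141000 + 0.1 × 81000 + 0.5 × 77000 = 56400 + 8100 + 38500 = 103000
Branch B: 24000 (certain)
Overall = 0.3 × 103000 + 0.7 × 24000 = 30900 + 16800 = 47700

$47,700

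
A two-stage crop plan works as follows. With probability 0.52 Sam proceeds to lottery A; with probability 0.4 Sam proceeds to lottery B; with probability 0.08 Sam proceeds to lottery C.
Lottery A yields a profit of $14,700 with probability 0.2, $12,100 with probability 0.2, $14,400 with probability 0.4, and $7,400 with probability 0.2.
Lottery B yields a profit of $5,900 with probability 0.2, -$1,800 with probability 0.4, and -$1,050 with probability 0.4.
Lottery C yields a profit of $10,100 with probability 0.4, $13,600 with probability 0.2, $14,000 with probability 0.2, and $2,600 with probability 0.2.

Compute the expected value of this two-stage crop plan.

EV(A) = 0.2 × 14700 + 0.2 × 12100 + 0.4 × 14400 + 0.2 × 7400 = 2940 + 2420 + 5760 + 1480 = 12600
EV(B) = 0.2 × 5900 + 0.4 × (-1800) + 0.4 × (-1050) = 1180 − 720 − 420 = 40
EV(C) = 0.4 × 10100 + 0.2 × 13600 + 0.2 × 14000 + 0.2 × 2600 = 4040 + 2720 + 2800 + 520 = 10080
Overall = 0.52 × 12600 + 0.4 × 40 + 0.08 × 10080 = 6552 + 16 + 806.4 = 7374.4

$7,374.40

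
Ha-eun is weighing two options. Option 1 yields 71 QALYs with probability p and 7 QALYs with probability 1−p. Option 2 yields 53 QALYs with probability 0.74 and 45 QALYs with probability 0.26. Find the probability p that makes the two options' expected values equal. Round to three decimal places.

EV(Option 2) = 0.74 × 53 + 0.26 × 45 = 39.22 + 11.7 = 50.92
p·71 + (1−p)·7 = 50.92
64p + 7 = 50.92
p = (50.92 − 7) / 64

p = 0.686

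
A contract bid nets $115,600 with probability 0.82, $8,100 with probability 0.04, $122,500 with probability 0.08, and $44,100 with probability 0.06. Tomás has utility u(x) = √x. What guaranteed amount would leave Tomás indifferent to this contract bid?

E[u] = 0.82·√115600 + 0.04·√8100 + 0.08·√122500 + 0.06·√44100 = 0.82·340 + 0.04·90 + 0.08·350 + 0.06·210 = 323
CE = (323)² = 104329

$104,329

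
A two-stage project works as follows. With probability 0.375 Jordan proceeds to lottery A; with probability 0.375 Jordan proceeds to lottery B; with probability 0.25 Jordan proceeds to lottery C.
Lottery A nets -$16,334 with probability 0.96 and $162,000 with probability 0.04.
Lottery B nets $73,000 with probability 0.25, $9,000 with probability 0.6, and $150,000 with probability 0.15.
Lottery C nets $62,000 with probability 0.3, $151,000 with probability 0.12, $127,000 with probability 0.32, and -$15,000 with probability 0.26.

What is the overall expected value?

$32,221.01

EV(A) = 0.96 × (-16334) + 0.04 × 162000 = -15680.64 + 6480 = -9200.64
EV(B) = 0.25 × 73000 + 0.6 × 9000 + 0.15 × 150000 = 18250 + 5400 + 22500 = 46150
EV(C) = 0.3 × 62000 + 0.12 × 151000 + 0.32 × 127000 + 0.26 × (-15000) = 18600 + 18120 + 40640 − 3900 = 73460
Overall = 0.375 × (-9200.64) + 0.375 × 46150 + 0.25 × 73460 = -3450.24 + 17306.25 + 18365 = 32221.01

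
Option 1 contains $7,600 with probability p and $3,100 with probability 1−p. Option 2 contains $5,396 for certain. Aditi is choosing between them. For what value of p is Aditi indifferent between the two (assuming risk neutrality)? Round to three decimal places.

p·7600 + (1−p)·3100 = 5396
4500p + 3100 = 5396
p = (5396 − 3100) / 4500

p = 0.510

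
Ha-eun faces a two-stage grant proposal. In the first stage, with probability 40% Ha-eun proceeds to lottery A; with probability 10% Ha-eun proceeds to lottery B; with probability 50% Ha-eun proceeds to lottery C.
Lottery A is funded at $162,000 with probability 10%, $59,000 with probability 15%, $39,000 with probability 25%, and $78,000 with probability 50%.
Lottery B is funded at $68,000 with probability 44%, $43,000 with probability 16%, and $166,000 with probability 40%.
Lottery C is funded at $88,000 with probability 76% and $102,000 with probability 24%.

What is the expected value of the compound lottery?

EV(A) = 0.1 × 162000 + 0.15 × 59000 + 0.25 × 39000 + 0.5 × 78000 = 16200 + 8850 + 9750 + 39000 = 73800
EV(B) = 0.44 × 68000 + 0.16 × 43000 + 0.4 × 166000 = 29920 + 6880 + 66400 = 103200
EV(C) = 0.76 × 88000 + 0.24 × 102000 = 66880 + 24480 = 91360
Overall = 0.4 × 73800 + 0.1 × 103200 + 0.5 × 91360 = 29520 + 10320 + 45680 = 85520

$85,520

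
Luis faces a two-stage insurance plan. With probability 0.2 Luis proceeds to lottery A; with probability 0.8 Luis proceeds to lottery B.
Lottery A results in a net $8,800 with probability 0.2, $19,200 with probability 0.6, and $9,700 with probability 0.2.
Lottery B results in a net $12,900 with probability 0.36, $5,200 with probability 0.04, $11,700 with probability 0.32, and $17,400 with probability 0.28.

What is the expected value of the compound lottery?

EV(A) = 0.2 × 8800 + 0.6 × 19200 + 0.2 × 9700 = 1760 + 11520 + 1940 = 15220
EV(B) = 0.36 × 12900 + 0.04 × 5200 + 0.32 × 11700 + 0.28 × 17400 = 4644 + 208 + 3744 + 4872 = 13468
Overall = 0.2 × 15220 + 0.8 × 13468 = 3044 + 10774.4 = 13818.4

$13,818.40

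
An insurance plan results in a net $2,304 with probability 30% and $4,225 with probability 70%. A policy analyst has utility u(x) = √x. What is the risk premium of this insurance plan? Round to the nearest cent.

E[u] = 0.3·√2304 + 0.7·√4225 = 0.3·48 + 0.7·65 = 59.9
CE = (59.9)² = 3588.01
Risk premium = EV − CE = 3648.7 − 3588.01 = 60.69

$60.69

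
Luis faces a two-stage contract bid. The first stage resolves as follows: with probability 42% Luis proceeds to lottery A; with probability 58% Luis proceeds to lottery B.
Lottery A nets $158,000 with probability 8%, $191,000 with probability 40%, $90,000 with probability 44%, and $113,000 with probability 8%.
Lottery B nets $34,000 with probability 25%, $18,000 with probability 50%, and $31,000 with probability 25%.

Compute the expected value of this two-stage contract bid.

$72,470.60

EV(A) = 0.08 × 158000 + 0.4 × 191000 + 0.44 × 90000 + 0.08 × 113000 = 12640 + 76400 + 39600 + 9040 = 137680
EV(B) = 0.25 × 34000 + 0.5 × 18000 + 0.25 × 31000 = 8500 + 9000 + 7750 = 25250
Overall = 0.42 × 137680 + 0.58 × 25250 = 57825.6 + 14645 = 72470.6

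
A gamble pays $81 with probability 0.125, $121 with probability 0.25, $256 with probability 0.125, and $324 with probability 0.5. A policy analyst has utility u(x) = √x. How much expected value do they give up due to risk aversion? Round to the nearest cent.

E[u] = 0.125·√81 + 0.25·√121 + 0.125·√256 + 0.5·√324 = 0.125·9 + 0.25·11 + 0.125·16 + 0.5·18 = 14.875
CE = (14.875)² = 221.265625
Risk premium = EV − CE = 234.375 − 221.265625 = 13.109375

$13.11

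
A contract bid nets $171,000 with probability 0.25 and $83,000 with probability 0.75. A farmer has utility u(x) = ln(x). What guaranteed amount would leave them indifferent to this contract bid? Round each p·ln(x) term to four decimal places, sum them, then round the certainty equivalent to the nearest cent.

$99,439.03

E[u] = 0.25·ln(171000) + 0.75·ln(83000) = 3.0124 + 8.4949 = 11.5073
CE = e^11.5073 ≈ 99439.03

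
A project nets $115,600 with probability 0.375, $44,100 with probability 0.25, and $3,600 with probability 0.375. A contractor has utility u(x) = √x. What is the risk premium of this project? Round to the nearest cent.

E[u] = 0.375·√115600 + 0.25·√44100 + 0.375·√3600 = 0.375·340 + 0.25·210 + 0.375·60 = 202.5
CE = (202.5)² = 41006.25
Risk premium = EV − CE = 55725 − 41006.25 = 14718.75

$14,718.75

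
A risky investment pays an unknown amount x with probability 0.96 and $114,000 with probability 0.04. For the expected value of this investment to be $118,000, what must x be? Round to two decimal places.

x = $118,166.67

0.96·x + 0.04·114000 = 118000
0.96·x = 118000 − 4560 = 113440
x = 113440 / 0.96 = 118166.6667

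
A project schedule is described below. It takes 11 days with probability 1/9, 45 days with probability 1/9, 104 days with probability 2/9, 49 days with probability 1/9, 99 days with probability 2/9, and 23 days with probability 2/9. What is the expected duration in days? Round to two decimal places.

61.89 days

EV = 1/9 × 11 + 1/9 × 45 + 2/9 × 104 + 1/9 × 49 + 2/9 × 99 + 2/9 × 23 = 1.2222 + 5 + 23.1111 + 5.4444 + 22 + 5.1111 = 61.8889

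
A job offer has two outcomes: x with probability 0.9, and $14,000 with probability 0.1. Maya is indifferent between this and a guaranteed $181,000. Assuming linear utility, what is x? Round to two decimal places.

0.9·x + 0.1·14000 = 181000
0.9·x = 181000 − 1400 = 179600
x = 179600 / 0.9 = 199555.5556

x = $199,555.56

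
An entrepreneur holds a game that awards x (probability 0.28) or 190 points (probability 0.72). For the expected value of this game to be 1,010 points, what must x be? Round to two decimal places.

0.28·x + 0.72·190 = 1010
0.28·x = 1010 − 136.8 = 873.2
x = 873.2 / 0.28 = 3118.5714

x = 3118.57 points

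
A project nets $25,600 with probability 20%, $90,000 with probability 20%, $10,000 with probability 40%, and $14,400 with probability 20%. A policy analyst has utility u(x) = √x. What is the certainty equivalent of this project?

$24,336

E[u] = 0.2·√25600 + 0.2·√90000 + 0.4·√10000 + 0.2·√14400 = 0.2·160 + 0.2·300 + 0.4·100 + 0.2·120 = 156
CE = (156)² = 24336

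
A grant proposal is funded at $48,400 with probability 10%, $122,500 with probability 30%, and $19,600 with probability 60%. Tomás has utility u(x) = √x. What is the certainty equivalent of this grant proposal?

E[u] = 0.1·√48400 + 0.3·√122500 + 0.6·√19600 = 0.1·220 + 0.3·350 + 0.6·140 = 211
CE = (211)² = 44521

$44,521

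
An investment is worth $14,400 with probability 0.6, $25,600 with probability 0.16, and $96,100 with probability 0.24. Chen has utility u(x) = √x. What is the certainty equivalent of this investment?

E[u] = 0.6·√14400 + 0.16·√25600 + 0.24·√96100 = 0.6·120 + 0.16·160 + 0.24·310 = 172
CE = (172)² = 29584

$29,584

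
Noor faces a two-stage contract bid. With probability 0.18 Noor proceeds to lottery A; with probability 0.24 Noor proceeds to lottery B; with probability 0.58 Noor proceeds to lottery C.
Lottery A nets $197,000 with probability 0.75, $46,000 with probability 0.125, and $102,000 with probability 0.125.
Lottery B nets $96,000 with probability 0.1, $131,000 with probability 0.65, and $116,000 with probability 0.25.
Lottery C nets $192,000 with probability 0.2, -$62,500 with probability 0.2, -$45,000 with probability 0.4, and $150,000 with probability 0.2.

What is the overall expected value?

$81,607

EV(A) = 0.75 × 197000 + 0.125 × 46000 + 0.125 × 102000 = 147750 + 5750 + 12750 = 166250
EV(B) = 0.1 × 96000 + 0.65 × 131000 + 0.25 × 116000 = 9600 + 85150 + 29000 = 123750
EV(C) = 0.2 × 192000 + 0.2 × (-62500) + 0.4 × (-45000) + 0.2 × 150000 = 38400 − 12500 − 18000 + 30000 = 37900
Overall = 0.18 × 166250 + 0.24 × 123750 + 0.58 × 37900 = 29925 + 29700 + 21982 = 81607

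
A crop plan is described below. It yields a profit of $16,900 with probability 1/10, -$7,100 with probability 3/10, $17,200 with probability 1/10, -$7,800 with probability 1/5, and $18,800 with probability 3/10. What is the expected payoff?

$5,360

EV = 1/10 × 16900 + 3/10 × (-7100) + 1/10 × 17200 + 1/5 × (-7800) + 3/10 × 18800 = 1690 − 2130 + 1720 − 1560 + 5640 = 5360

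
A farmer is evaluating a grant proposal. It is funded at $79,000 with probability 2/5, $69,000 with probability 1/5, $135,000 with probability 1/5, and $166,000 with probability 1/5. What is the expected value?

EV = 2/5 × 79000 + 1/5 × 69000 + 1/5 × 135000 + 1/5 × 166000 = 31600 + 13800 + 27000 + 33200 = 105600

$105,600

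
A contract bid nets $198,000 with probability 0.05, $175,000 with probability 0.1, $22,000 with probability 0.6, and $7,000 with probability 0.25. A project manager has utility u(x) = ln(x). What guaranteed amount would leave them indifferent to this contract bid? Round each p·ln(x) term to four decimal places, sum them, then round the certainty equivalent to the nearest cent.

$22,692.73

E[u] = 0.05·ln(198000) + 0.1·ln(175000) + 0.6·ln(22000) + 0.25·ln(7000) = 0.6098 + 1.2073 + 5.9993 + 2.2134 = 10.0298
CE = e^10.0298 ≈ 22692.73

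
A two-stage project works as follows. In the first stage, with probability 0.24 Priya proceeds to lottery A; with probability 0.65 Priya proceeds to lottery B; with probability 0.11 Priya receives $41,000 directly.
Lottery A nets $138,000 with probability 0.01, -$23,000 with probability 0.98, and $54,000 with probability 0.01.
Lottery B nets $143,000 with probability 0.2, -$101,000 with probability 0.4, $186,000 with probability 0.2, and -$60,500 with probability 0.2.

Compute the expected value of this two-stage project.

$8,206.20

EV(A) = 0.01 × 138000 + 0.98 × (-23000) + 0.01 × 54000 = 1380 − 22540 + 540 = -20620
EV(B) = 0.2 × 143000 + 0.4 × (-101000) + 0.2 × 186000 + 0.2 × (-60500) = 28600 − 40400 + 37200 − 12100 = 13300
Branch C: 41000 (certain)
Overall = 0.24 × (-20620) + 0.65 × 13300 + 0.11 × 41000 = -4948.8 + 8645 + 4510 = 8206.2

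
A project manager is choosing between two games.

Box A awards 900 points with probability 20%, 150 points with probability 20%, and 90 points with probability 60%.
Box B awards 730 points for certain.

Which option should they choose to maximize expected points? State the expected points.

Box B (730 points)

Box A = 0.2 × 900 + 0.2 × 150 + 0.6 × 90 = 180 + 30 + 54 = 264
Box B: 730 (certain)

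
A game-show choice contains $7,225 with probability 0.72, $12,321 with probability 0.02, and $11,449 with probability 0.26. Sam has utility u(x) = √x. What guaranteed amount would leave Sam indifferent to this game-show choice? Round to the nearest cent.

$8,324.74

E[u] = 0.72·√7225 + 0.02·√12321 + 0.26·√11449 = 0.72·85 + 0.02·111 + 0.26·107 = 91.24
CE = (91.24)² = 8324.7376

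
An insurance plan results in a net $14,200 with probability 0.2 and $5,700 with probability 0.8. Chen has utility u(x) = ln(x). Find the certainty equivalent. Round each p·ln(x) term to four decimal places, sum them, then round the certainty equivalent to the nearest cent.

E[u] = 0.2·ln(14200) + 0.8·ln(5700) = 1.9122 + 6.9186 = 8.8308
CE = e^8.8308 ≈ 6841.76

$6,841.76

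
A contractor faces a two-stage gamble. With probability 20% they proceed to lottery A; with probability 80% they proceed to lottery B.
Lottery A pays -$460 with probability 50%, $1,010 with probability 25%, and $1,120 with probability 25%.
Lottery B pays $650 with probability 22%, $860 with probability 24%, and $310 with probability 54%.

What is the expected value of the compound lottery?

$473.94

EV(A) = 0.5 × (-460) + 0.25 × 1010 + 0.25 × 1120 = -230 + 252.5 + 280 = 302.5
EV(B) = 0.22 × 650 + 0.24 × 860 + 0.54 × 310 = 143 + 206.4 + 167.4 = 516.8
Overall = 0.2 × 302.5 + 0.8 × 516.8 = 60.5 + 413.44 = 473.94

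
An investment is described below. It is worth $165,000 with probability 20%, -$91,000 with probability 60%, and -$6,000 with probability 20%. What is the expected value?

-$22,800

EV = 0.2 × 165000 + 0.6 × (-91000) + 0.2 × (-6000) = 33000 − 54600 − 1200 = -22800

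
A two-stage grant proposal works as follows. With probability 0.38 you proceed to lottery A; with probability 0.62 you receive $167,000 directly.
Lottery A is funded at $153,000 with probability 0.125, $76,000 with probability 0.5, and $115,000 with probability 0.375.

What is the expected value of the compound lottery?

$141,635

EV(A) = 0.125 × 153000 + 0.5 × 76000 + 0.375 × 115000 = 19125 + 38000 + 43125 = 100250
Branch B: 167000 (certain)
Overall = 0.38 × 100250 + 0.62 × 167000 = 38095 + 103540 = 141635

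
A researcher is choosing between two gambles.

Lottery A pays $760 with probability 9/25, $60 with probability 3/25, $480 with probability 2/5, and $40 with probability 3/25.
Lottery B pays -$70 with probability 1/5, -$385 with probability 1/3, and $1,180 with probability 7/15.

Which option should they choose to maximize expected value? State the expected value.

Lottery A ($477.60)

Lottery A = 9/25 × 760 + 3/25 × 60 + 2/5 × 480 + 3/25 × 40 = 273.6 + 7.2 + 192 + 4.8 = 477.6
Lottery B = 1/5 × (-70) + 1/3 × (-385) + 7/15 × 1180 = -14 − 128.3333 + 550.6667 = 408.3333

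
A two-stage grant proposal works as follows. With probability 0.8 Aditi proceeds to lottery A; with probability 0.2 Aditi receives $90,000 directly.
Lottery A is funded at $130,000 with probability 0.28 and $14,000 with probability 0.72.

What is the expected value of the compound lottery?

$55,184

EV(A) = 0.28 × 130000 + 0.72 × 14000 = 36400 + 10080 = 46480
Branch B: 90000 (certain)
Overall = 0.8 × 46480 + 0.2 × 90000 = 37184 + 18000 = 55184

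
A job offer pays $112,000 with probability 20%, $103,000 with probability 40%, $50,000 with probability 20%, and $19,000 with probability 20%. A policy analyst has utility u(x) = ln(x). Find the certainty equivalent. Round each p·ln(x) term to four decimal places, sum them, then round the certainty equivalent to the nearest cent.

E[u] = 0.2·ln(112000) + 0.4·ln(103000) + 0.2·ln(50000) + 0.2·ln(19000) = 2.3253 + 4.6170 + 2.1640 + 1.9704 = 11.0767
CE = e^11.0767 ≈ 64647.20

$64,647.20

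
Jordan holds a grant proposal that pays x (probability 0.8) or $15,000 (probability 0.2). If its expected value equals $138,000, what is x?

x = $168,750

0.8·x + 0.2·15000 = 138000
0.8·x = 138000 − 3000 = 135000
x = 135000 / 0.8 = 168750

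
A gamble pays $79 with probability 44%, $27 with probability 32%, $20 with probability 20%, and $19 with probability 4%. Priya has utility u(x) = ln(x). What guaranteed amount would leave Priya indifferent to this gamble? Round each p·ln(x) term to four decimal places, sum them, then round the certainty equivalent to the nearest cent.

E[u] = 0.44·ln(79) + 0.32·ln(27) + 0.2·ln(20) + 0.04·ln(19) = 1.9226 + 1.0547 + 0.5991 + 0.1178 = 3.6942
CE = e^3.6942 ≈ 40.21

$40.21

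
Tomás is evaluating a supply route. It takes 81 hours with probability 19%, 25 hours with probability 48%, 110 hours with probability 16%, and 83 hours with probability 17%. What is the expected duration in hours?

EV = 0.19 × 81 + 0.48 × 25 + 0.16 × 110 + 0.17 × 83 = 15.39 + 12 + 17.6 + 14.11 = 59.1

59.1 hours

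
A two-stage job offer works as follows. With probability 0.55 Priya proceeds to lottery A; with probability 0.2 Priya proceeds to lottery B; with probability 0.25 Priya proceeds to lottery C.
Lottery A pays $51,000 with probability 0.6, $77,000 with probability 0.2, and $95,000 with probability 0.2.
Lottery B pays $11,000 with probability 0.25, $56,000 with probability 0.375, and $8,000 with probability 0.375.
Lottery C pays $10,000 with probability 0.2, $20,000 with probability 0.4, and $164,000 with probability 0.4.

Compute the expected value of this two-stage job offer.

$60,000

EV(A) = 0.6 × 51000 + 0.2 × 77000 + 0.2 × 95000 = 30600 + 15400 + 19000 = 65000
EV(B) = 0.25 × 11000 + 0.375 × 56000 + 0.375 × 8000 = 2750 + 21000 + 3000 = 26750
EV(C) = 0.2 × 10000 + 0.4 × 20000 + 0.4 × 164000 = 2000 + 8000 + 65600 = 75600
Overall = 0.55 × 65000 + 0.2 × 26750 + 0.25 × 75600 = 35750 + 5350 + 18900 = 60000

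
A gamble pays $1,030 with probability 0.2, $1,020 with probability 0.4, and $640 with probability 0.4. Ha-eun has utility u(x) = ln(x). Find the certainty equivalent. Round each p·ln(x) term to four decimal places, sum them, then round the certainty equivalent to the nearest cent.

E[u] = 0.2·ln(1030) + 0.4·ln(1020) + 0.4·ln(640) = 1.3875 + 2.7710 + 2.5846 = 6.7431
CE = e^6.7431 ≈ 848.19

$848.19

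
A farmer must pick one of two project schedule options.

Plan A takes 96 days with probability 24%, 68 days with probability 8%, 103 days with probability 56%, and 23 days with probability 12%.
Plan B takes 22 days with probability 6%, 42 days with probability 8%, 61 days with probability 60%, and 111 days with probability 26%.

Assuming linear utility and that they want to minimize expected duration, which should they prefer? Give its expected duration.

Plan A = 0.24 × 96 + 0.08 × 68 + 0.56 × 103 + 0.12 × 23 = 23.04 + 5.44 + 57.68 + 2.76 = 88.92
Plan B = 0.06 × 22 + 0.08 × 42 + 0.6 × 61 + 0.26 × 111 = 1.32 + 3.36 + 36.6 + 28.86 = 70.14

Plan B (70.14 days)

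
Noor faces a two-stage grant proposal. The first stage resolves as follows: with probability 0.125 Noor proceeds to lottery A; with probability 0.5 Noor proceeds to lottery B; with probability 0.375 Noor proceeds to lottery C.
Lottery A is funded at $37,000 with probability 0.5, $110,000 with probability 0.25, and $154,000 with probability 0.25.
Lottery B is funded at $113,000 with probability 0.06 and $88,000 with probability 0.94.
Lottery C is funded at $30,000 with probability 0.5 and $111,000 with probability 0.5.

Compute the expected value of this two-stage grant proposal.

EV(A) = 0.5 × 37000 + 0.25 × 110000 + 0.25 × 154000 = 18500 + 27500 + 38500 = 84500
EV(B) = 0.06 × 113000 + 0.94 × 88000 = 6780 + 82720 = 89500
EV(C) = 0.5 × 30000 + 0.5 × 111000 = 15000 + 55500 = 70500
Overall = 0.125 × 84500 + 0.5 × 89500 + 0.375 × 70500 = 10562.5 + 44750 + 26437.5 = 81750

$81,750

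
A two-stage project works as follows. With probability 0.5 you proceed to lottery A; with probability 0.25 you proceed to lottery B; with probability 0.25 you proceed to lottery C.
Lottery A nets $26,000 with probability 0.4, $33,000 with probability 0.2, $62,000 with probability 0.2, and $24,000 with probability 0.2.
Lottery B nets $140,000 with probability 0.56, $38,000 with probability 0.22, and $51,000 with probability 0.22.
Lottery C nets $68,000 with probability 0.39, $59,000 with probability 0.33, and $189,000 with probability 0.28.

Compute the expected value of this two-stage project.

$66,322.50

EV(A) = 0.4 × 26000 + 0.2 × 33000 + 0.2 × 62000 + 0.2 × 24000 = 10400 + 6600 + 12400 + 4800 = 34200
EV(B) = 0.56 × 140000 + 0.22 × 38000 + 0.22 × 51000 = 78400 + 8360 + 11220 = 97980
EV(C) = 0.39 × 68000 + 0.33 × 59000 + 0.28 × 189000 = 26520 + 19470 + 52920 = 98910
Overall = 0.5 × 34200 + 0.25 × 97980 + 0.25 × 98910 = 17100 + 24495 + 24727.5 = 66322.5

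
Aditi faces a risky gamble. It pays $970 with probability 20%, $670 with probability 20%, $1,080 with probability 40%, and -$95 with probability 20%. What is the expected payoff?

$741

EV = 0.2 × 970 + 0.2 × 670 + 0.4 × 1080 + 0.2 × (-95) = 194 + 134 + 432 − 19 = 741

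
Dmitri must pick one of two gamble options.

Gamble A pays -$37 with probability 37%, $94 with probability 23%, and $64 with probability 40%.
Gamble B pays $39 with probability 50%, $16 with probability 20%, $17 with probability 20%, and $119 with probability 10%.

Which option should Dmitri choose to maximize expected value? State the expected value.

Gamble A = 0.37 × (-37) + 0.23 × 94 + 0.4 × 64 = -13.69 + 21.62 + 25.6 = 33.53
Gamble B = 0.5 × 39 + 0.2 × 16 + 0.2 × 17 + 0.1 × 119 = 19.5 + 3.2 + 3.4 + 11.9 = 38

Gamble B ($38)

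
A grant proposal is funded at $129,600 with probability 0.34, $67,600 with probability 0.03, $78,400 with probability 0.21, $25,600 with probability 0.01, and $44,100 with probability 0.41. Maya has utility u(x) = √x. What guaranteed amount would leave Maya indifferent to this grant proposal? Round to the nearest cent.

E[u] = 0.34·√129600 + 0.03·√67600 + 0.21·√78400 + 0.01·√25600 + 0.41·√44100 = 0.34·360 + 0.03·260 + 0.21·280 + 0.01·160 + 0.41·210 = 276.7
CE = (276.7)² = 76562.89

$76,562.89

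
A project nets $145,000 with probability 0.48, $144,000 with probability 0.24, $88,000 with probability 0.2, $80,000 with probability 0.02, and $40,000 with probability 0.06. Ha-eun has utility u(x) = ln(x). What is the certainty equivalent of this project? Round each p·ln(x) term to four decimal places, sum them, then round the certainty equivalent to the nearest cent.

$119,826.48

E[u] = 0.48·ln(145000) + 0.24·ln(144000) + 0.2·ln(88000) + 0.02·ln(80000) + 0.06·ln(40000) = 5.7046 + 2.8506 + 2.2770 + 0.2258 + 0.6358 = 11.6938
CE = e^11.6938 ≈ 119826.48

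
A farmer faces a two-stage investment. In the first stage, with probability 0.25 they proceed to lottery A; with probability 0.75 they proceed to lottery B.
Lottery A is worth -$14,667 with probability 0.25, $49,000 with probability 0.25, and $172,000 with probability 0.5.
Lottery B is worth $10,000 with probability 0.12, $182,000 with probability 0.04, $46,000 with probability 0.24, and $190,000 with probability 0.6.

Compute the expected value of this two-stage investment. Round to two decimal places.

EV(A) = 0.25 × (-14667) + 0.25 × 49000 + 0.5 × 172000 = -3666.75 + 12250 + 86000 = 94583.25
EV(B) = 0.12 × 10000 + 0.04 × 182000 + 0.24 × 46000 + 0.6 × 190000 = 1200 + 7280 + 11040 + 114000 = 133520
Overall = 0.25 × 94583.25 + 0.75 × 133520 = 23645.8125 + 100140 = 123785.8125

$123,785.81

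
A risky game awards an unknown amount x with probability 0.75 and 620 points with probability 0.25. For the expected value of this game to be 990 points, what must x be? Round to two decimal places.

x = 1113.33 points

0.75·x + 0.25·620 = 990
0.75·x = 990 − 155 = 835
x = 835 / 0.75 = 1113.3333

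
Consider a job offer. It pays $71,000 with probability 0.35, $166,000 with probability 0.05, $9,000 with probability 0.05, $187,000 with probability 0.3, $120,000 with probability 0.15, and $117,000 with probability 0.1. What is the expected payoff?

EV = 0.35 × 71000 + 0.05 × 166000 + 0.05 × 9000 + 0.3 × 187000 + 0.15 × 120000 + 0.1 × 117000 = 24850 + 8300 + 450 + 56100 + 18000 + 11700 = 119400

$119,400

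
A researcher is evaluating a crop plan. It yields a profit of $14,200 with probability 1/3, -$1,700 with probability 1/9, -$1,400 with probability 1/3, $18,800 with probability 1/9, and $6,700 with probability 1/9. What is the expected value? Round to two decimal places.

$6,911.11

EV = 1/3 × 14200 + 1/9 × (-1700) + 1/3 × (-1400) + 1/9 × 18800 + 1/9 × 6700 = 4733.3333 − 188.8889 − 466.6667 + 2088.8889 + 744.4444 = 6911.1111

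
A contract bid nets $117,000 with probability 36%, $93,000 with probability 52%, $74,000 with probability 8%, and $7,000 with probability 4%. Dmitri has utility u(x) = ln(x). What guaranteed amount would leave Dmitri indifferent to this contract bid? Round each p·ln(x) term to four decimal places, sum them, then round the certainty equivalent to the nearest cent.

$89,428.97

E[u] = 0.36·ln(117000) + 0.52·ln(93000) + 0.08·ln(74000) + 0.04·ln(7000) = 4.2012 + 5.9490 + 0.8969 + 0.3541 = 11.4012
CE = e^11.4012 ≈ 89428.97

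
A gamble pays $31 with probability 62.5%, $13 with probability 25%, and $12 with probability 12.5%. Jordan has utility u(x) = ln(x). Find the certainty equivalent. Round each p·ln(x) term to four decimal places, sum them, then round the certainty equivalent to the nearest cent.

E[u] = 0.625·ln(31) + 0.25·ln(13) + 0.125·ln(12) = 2.1462 + 0.6412 + 0.3106 = 3.0980
CE = e^3.0980 ≈ 22.15

$22.15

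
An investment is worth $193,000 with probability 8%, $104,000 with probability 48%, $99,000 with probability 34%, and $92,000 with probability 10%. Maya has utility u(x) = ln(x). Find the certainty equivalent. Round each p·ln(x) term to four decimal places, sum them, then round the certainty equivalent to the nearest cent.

E[u] = 0.08·ln(193000) + 0.48·ln(104000) + 0.34·ln(99000) + 0.1·ln(92000) = 0.9736 + 5.5450 + 3.9110 + 1.1430 = 11.5726
CE = e^11.5726 ≈ 106149.10

$106,149.10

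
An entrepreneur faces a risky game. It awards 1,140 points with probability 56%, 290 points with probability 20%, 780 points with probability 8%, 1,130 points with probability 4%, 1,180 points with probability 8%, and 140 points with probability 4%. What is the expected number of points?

EV = 0.56 × 1140 + 0.2 × 290 + 0.08 × 780 + 0.04 × 1130 + 0.08 × 1180 + 0.04 × 140 = 638.4 + 58 + 62.4 + 45.2 + 94.4 + 5.6 = 904

904 points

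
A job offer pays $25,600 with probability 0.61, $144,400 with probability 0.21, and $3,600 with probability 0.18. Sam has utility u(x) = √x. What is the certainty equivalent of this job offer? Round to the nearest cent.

E[u] = 0.61·√25600 + 0.21·√144400 + 0.18·√3600 = 0.61·160 + 0.21·380 + 0.18·60 = 188.2
CE = (188.2)² = 35419.24

$35,419.24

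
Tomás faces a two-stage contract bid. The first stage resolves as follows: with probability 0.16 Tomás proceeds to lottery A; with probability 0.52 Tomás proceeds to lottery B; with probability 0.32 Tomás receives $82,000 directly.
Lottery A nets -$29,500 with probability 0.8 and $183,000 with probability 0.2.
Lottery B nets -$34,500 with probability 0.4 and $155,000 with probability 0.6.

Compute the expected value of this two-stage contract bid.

$69,504

EV(A) = 0.8 × (-29500) + 0.2 × 183000 = -23600 + 36600 = 13000
EV(B) = 0.4 × (-34500) + 0.6 × 155000 = -13800 + 93000 = 79200
Branch C: 82000 (certain)
Overall = 0.16 × 13000 + 0.52 × 79200 + 0.32 × 82000 = 2080 + 41184 + 26240 = 69504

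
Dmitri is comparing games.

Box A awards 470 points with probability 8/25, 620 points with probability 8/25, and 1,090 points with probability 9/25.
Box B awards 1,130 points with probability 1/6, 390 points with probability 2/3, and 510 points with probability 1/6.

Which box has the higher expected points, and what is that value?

Box A = 8/25 × 470 + 8/25 × 620 + 9/25 × 1090 = 150.4 + 198.4 + 392.4 = 741.2
Box B = 1/6 × 1130 + 2/3 × 390 + 1/6 × 510 = 188.3333 + 260 + 85 = 533.3333

Box A (741.2 points)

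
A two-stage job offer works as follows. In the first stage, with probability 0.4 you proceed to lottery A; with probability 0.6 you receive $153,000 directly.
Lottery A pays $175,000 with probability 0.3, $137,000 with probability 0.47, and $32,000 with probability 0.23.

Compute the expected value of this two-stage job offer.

EV(A) = 0.3 × 175000 + 0.47 × 137000 + 0.23 × 32000 = 52500 + 64390 + 7360 = 124250
Branch B: 153000 (certain)
Overall = 0.4 × 124250 + 0.6 × 153000 = 49700 + 91800 = 141500

$141,500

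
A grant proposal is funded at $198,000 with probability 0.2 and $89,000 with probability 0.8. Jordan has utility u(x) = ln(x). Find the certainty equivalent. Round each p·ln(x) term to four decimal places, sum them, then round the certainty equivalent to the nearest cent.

E[u] = 0.2·ln(198000) + 0.8·ln(89000) = 2.4392 + 9.1171 = 11.5563
CE = e^11.5563 ≈ 104432.90

$104,432.90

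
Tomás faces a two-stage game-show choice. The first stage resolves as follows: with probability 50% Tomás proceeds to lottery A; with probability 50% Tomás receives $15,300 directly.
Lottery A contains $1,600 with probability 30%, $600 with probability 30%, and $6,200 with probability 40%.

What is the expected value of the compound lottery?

EV(A) = 0.3 × 1600 + 0.3 × 600 + 0.4 × 6200 = 480 + 180 + 2480 = 3140
Branch B: 15300 (certain)
Overall = 0.5 × 3140 + 0.5 × 15300 = 1570 + 7650 = 9220

$9,220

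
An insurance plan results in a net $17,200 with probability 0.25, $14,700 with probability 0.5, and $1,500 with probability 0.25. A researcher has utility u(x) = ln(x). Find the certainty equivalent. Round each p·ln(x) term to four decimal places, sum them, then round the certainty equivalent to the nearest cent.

$8,641.23

E[u] = 0.25·ln(17200) + 0.5·ln(14700) + 0.25·ln(1500) = 2.4382 + 4.7978 + 1.8283 = 9.0643
CE = e^9.0643 ≈ 8641.23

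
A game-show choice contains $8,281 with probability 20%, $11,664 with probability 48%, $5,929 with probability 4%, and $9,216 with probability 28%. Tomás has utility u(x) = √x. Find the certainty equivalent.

$10,000

E[u] = 0.2·√8281 + 0.48·√11664 + 0.04·√5929 + 0.28·√9216 = 0.2·91 + 0.48·108 + 0.04·77 + 0.28·96 = 100
CE = (100)² = 10000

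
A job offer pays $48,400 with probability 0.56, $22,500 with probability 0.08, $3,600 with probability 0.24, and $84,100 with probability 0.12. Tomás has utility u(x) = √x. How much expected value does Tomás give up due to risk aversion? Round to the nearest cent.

E[u] = 0.56·√48400 + 0.08·√22500 + 0.24·√3600 + 0.12·√84100 = 0.56·220 + 0.08·150 + 0.24·60 + 0.12·290 = 184.4
CE = (184.4)² = 34003.36
Risk premium = EV − CE = 39860 − 34003.36 = 5856.64

$5,856.64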